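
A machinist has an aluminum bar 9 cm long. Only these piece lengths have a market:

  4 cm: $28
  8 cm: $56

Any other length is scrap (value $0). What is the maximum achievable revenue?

Let r[k] be the best obtainable value from length k. For each k, try every first piece i and keep the best of price[i] + r[k−i].
r[1] = 0
r[2] = 0
r[3] = 0
r[4] = 28
r[5] = 28
r[6] = 28
r[7] = 28
r[8] = max(28+28, 56+0) = 56
r[9] = max(28+28, 56+0) = 56
One optimal cutting: pieces 4 + 4 with 1 cm of scrap → $56.

56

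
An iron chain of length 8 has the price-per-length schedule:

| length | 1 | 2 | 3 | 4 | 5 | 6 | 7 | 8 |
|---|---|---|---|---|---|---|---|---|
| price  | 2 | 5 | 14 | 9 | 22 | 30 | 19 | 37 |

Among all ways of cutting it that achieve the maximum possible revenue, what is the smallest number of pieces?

Build r[k] bottom-up: r[k] = max over allowed piece i of (p[i] + r[k−i]).
r[1] = 2
r[2] = max(2+2, 5+0) = 5
r[3] = max(2+5, 5+2, 14+0) = 14
r[4] = max(2+14, 5+5, 14+2, 9+0) = 16
r[5] = max(2+16, 5+14, 14+5, 9+2, 22+0) = 22
r[6] = max(2+22, 5+16, 14+14, 9+5, 22+2, 30+0) = 30
r[7] = max(2+30, 5+22, 14+16, …, 30+2, 19+0) = 32
r[8] = max(2+32, 5+30, 14+22, …, 19+2, 37+0) = 37
Maximum revenue is $37.
Now minimize piece count subject to staying optimal: for each k, pieces[k] = 1 + min over i with p[i]+r[k−i]=r[k] of pieces[k−i].
pieces[5] = 1
pieces[6] = 1
pieces[7] = 2
pieces[8] = 1

1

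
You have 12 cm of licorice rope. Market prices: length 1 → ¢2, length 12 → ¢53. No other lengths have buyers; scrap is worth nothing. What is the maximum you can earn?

Build best[k] bottom-up: best[k] = max over allowed piece i of (p[i] + best[k−i]).
best[1] = 2
best[2] = 4  (first piece 1, then best[1]=2)
best[3] = 6  (first piece 1, then best[2]=4)
best[4] = 8  (first piece 1, then best[3]=6)
best[5] = 10  (first piece 1, then best[4]=8)
best[6] = 12  (first piece 1, then best[5]=10)
best[7] = 14  (first piece 1, then best[6]=12)
best[8] = 16  (first piece 1, then best[7]=14)
best[9] = 18  (first piece 1, then best[8]=16)
best[10] = 20  (first piece 1, then best[9]=18)
best[11] = 22  (first piece 1, then best[10]=20)
best[12] = 53
One optimal cutting: 12 → ¢53.

53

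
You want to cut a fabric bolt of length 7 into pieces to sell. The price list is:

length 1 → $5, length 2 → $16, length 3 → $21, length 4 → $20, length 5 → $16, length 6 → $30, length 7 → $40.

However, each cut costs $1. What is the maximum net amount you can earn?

51

Consider every possible first cut. v[k] is the best of p[i]+v[k−i] over all sellable i≤k, charging 1 whenever i<k.
v[1] = 5
v[2] = max(5+5-1, 16+0) = 16
v[3] = max(5+16-1, 16+5-1, 21+0) = 21
v[4] = max(5+21-1, 16+16-1, 21+5-1, 20+0) = 31
v[5] = max(5+31-1, 16+21-1, 21+16-1, 20+5-1, 16+0) = 36
v[6] = max(5+36-1, 16+31-1, 21+21-1, 20+16-1, 16+5-1, 30+0) = 46
v[7] = max(5+46-1, 16+36-1, 21+31-1, …, 30+5-1, 40+0) = 51
One optimal plan: pieces 3 + 2 + 2 (2 cuts) → $53 − $2 = $51.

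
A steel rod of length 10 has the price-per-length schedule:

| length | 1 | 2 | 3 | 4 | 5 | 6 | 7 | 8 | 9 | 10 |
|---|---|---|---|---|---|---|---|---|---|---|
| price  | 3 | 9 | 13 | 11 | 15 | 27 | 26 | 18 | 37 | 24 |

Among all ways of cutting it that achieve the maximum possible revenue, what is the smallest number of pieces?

3

Build r[k] bottom-up: r[k] = max over allowed piece i of (p[i] + r[k−i]).
r[1] = 3
r[2] = 9
r[3] = 13
r[4] = 18  (first piece 2, then r[2]=9)
r[5] = 22  (first piece 2, then r[3]=13)
r[6] = 27  (first piece 2, then r[4]=18)
r[7] = 31  (first piece 2, then r[5]=22)
r[8] = 36  (first piece 2, then r[6]=27)
r[9] = 40  (first piece 2, then r[7]=31)
r[10] = 45  (first piece 2, then r[8]=36)
Maximum revenue is $45.
Now minimize piece count subject to staying optimal: for each k, pieces[k] = 1 + min over i with p[i]+r[k−i]=r[k] of pieces[k−i].
pieces[7] = 3
pieces[8] = 2
pieces[9] = 2
pieces[10] = 3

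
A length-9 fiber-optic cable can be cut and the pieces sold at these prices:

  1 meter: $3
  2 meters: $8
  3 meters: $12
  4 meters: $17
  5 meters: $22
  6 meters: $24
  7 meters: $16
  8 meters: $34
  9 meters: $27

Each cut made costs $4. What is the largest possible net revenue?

Let r[k] be the best obtainable value from length k. For each k, try every first piece i and keep the best of price[i] + r[k−i] minus the 4 cut fee when i<k.
r[1] = 3
r[2] = 8
r[3] = 12
r[4] = 17
r[5] = 22
r[6] = 24
r[7] = 26  (first piece 2, then r[5]=22)
r[8] = 34
r[9] = 35  (first piece 4, then r[5]=22)
One optimal plan: pieces 5 + 4 (1 cut) → $39 − $4 = $35.

35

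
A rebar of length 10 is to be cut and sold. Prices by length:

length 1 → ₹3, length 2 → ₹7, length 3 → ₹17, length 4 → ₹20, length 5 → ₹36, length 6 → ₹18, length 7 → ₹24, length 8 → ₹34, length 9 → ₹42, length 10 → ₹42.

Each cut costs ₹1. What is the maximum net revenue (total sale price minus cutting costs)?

Let v[k] be the best obtainable value from length k. For each k, try every first piece i and keep the best of price[i] + v[k−i] minus the 1 cut fee when i<k.
v[1] = 3
v[2] = max(3+3-1, 7+0) = 7
v[3] = max(3+7-1, 7+3-1, 17+0) = 17
v[4] = max(3+17-1, 7+7-1, 17+3-1, 20+0) = 20
v[5] = max(3+20-1, 7+17-1, 17+7-1, 20+3-1, 36+0) = 36
v[6] = max(3+36-1, 7+20-1, 17+17-1, 20+7-1, 36+3-1, 18+0) = 38
v[7] = max(3+38-1, 7+36-1, 17+20-1, …, 18+3-1, 24+0) = 42
v[8] = max(3+42-1, 7+38-1, 17+36-1, …, 24+3-1, 34+0) = 52
v[9] = max(3+52-1, 7+42-1, 17+38-1, …, 34+3-1, 42+0) = 55
v[10] = max(3+55-1, 7+52-1, 17+42-1, …, 42+3-1, 42+0) = 71
One optimal plan: pieces 5 + 5 (1 cut) → ₹72 − ₹1 = ₹71.

71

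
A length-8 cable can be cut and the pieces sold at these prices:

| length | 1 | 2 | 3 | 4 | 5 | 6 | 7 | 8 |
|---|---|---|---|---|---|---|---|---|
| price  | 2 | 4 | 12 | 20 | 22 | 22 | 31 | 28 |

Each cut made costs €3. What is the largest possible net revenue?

37

Let v[k] be the best obtainable value from length k. For each k, try every first piece i and keep the best of price[i] + v[k−i] minus the 3 cut fee when i<k.
v[1] = 2
v[2] = max(2+2-3, 4+0) = 4
v[3] = max(2+4-3, 4+2-3, 12+0) = 12
v[4] = max(2+12-3, 4+4-3, 12+2-3, 20+0) = 20
v[5] = max(2+20-3, 4+12-3, 12+4-3, 20+2-3, 22+0) = 22
v[6] = max(2+22-3, 4+20-3, 12+12-3, 20+4-3, 22+2-3, 22+0) = 22
v[7] = max(2+22-3, 4+22-3, 12+20-3, …, 22+2-3, 31+0) = 31
v[8] = max(2+31-3, 4+22-3, 12+22-3, …, 31+2-3, 28+0) = 37
One optimal plan: pieces 4 + 4 (1 cut) → €40 − €3 = €37.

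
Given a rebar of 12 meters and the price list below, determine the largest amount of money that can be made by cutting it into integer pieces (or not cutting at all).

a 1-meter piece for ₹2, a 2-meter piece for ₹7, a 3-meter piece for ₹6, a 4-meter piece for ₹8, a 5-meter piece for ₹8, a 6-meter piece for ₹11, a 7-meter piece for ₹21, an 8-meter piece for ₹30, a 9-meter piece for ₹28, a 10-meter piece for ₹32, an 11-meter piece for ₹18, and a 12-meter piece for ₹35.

Build v[k] bottom-up: v[k] = max over allowed piece i of (p[i] + v[k−i]).
v[1] = 2
v[2] = max(2+2, 7+0) = 7
v[3] = max(2+7, 7+2, 6+0) = 9
v[4] = max(2+9, 7+7, 6+2, 8+0) = 14
v[5] = max(2+14, 7+9, 6+7, 8+2, 8+0) = 16
v[6] = max(2+16, 7+14, 6+9, 8+7, 8+2, 11+0) = 21
v[7] = max(2+21, 7+16, 6+14, …, 11+2, 21+0) = 23
v[8] = max(2+23, 7+21, 6+16, …, 21+2, 30+0) = 30
v[9] = max(2+30, 7+23, 6+21, …, 30+2, 28+0) = 32
v[10] = max(2+32, 7+30, 6+23, …, 28+2, 32+0) = 37
v[11] = max(2+37, 7+32, 6+30, …, 32+2, 18+0) = 39
v[12] = max(2+39, 7+37, 6+32, …, 18+2, 35+0) = 44
One optimal cutting: 8 + 2 + 2 → ₹30 + ₹7 + ₹7 = ₹44.

44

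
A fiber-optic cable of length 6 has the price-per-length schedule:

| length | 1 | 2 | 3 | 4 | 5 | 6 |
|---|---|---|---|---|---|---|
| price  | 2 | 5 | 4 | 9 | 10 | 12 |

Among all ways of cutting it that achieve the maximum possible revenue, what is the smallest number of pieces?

3

Consider every possible first cut. r[k] is the best of p[i]+r[k−i] over all sellable i≤k.
r[1] = 2
r[2] = 5
r[3] = 7  (first piece 1, then r[2]=5)
r[4] = 10  (first piece 2, then r[2]=5)
r[5] = 12  (first piece 1, then r[4]=10)
r[6] = 15  (first piece 2, then r[4]=10)
Maximum revenue is $15.
Now minimize piece count subject to staying optimal: for each k, pieces[k] = 1 + min over i with p[i]+r[k−i]=r[k] of pieces[k−i].
pieces[3] = 2
pieces[4] = 2
pieces[5] = 3
pieces[6] = 3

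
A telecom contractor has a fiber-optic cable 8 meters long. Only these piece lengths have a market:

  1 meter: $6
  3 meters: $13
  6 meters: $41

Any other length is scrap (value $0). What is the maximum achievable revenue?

Build r[k] bottom-up: r[k] = max over allowed piece i of (p[i] + r[k−i]).
r[1] = 6
r[2] = 12  (first piece 1, then r[1]=6)
r[3] = max(6+12, 13+0) = 18
r[4] = max(6+18, 13+6) = 24
r[5] = max(6+24, 13+12) = 30
r[6] = max(6+30, 13+18, 41+0) = 41
r[7] = max(6+41, 13+24, 41+6) = 47
r[8] = max(6+47, 13+30, 41+12) = 53
One optimal cutting: 6 + 1 + 1 → $53.

53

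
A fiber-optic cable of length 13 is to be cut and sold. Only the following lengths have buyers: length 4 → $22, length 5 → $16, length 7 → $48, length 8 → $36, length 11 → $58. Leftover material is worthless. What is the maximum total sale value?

70

Consider every possible first cut. r[k] is the best of p[i]+r[k−i] over all sellable i≤k.
r[1] = 0
r[2] = 0
r[3] = 0
r[4] = 22
r[5] = max(22+0, 16+0) = 22
r[6] = max(22+0, 16+0) = 22
r[7] = max(22+0, 16+0, 48+0) = 48
r[8] = max(22+22, 16+0, 48+0, 36+0) = 48
r[9] = max(22+22, 16+22, 48+0, 36+0) = 48
r[10] = max(22+22, 16+22, 48+0, 36+0) = 48
r[11] = max(22+48, 16+22, 48+22, 36+0, 58+0) = 70
r[12] = max(22+48, 16+48, 48+22, 36+22, 58+0) = 70
r[13] = max(22+48, 16+48, 48+22, 36+22, 58+0) = 70
One optimal cutting: pieces 7 + 4 with 2 meters of scrap → $70.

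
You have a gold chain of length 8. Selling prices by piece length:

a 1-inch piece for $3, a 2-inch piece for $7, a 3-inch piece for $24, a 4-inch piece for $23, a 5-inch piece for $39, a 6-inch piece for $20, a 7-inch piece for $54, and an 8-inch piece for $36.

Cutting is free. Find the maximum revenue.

63

Let r[k] be the best obtainable value from length k. For each k, try every first piece i and keep the best of price[i] + r[k−i].
r[1] = 3
r[2] = max(3+3, 7+0) = 7
r[3] = max(3+7, 7+3, 24+0) = 24
r[4] = max(3+24, 7+7, 24+3, 23+0) = 27
r[5] = max(3+27, 7+24, 24+7, 23+3, 39+0) = 39
r[6] = max(3+39, 7+27, 24+24, 23+7, 39+3, 20+0) = 48
r[7] = max(3+48, 7+39, 24+27, …, 20+3, 54+0) = 54
r[8] = max(3+54, 7+48, 24+39, …, 54+3, 36+0) = 63
One optimal cutting: 5 + 3 → $39 + $24 = $63.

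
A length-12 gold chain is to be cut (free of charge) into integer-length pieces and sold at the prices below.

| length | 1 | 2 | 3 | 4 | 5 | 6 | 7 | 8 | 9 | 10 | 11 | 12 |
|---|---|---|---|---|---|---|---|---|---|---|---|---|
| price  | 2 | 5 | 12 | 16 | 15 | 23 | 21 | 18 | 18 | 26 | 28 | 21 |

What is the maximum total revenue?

48

Build best[k] bottom-up: best[k] = max over allowed piece i of (p[i] + best[k−i]).
best[1] = 2
best[2] = max(2+2, 5+0) = 5
best[3] = max(2+5, 5+2, 12+0) = 12
best[4] = max(2+12, 5+5, 12+2, 16+0) = 16
best[5] = max(2+16, 5+12, 12+5, 16+2, 15+0) = 18
best[6] = max(2+18, 5+16, 12+12, 16+5, 15+2, 23+0) = 24
best[7] = max(2+24, 5+18, 12+16, …, 23+2, 21+0) = 28
best[8] = max(2+28, 5+24, 12+18, …, 21+2, 18+0) = 32
best[9] = max(2+32, 5+28, 12+24, …, 18+2, 18+0) = 36
best[10] = max(2+36, 5+32, 12+28, …, 18+2, 26+0) = 40
best[11] = max(2+40, 5+36, 12+32, …, 26+2, 28+0) = 44
best[12] = max(2+44, 5+40, 12+36, …, 28+2, 21+0) = 48
One optimal cutting: 3 + 3 + 3 + 3 → $12 + $12 + $12 + $12 = $48.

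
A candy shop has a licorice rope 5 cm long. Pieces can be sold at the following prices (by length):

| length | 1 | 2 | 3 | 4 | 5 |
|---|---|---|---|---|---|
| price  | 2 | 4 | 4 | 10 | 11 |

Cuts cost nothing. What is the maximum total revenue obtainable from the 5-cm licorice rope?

12

Consider every possible first cut. best[k] is the best of p[i]+best[k−i] over all sellable i≤k.
best[1] = 2
best[2] = 4  (first piece 1, then best[1]=2)
best[3] = 6  (first piece 1, then best[2]=4)
best[4] = 10
best[5] = 12  (first piece 1, then best[4]=10)
One optimal cutting: 4 + 1 → ¢10 + ¢2 = ¢12.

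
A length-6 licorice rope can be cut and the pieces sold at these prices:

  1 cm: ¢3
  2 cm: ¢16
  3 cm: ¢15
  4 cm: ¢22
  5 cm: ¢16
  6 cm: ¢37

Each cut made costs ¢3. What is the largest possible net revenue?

42

Consider every possible first cut. net[k] is the best of p[i]+net[k−i] over all sellable i≤k, charging 3 whenever i<k.
net[1] = 3
net[2] = 16
net[3] = 16  (first piece 1, then net[2]=16)
net[4] = 29  (first piece 2, then net[2]=16)
net[5] = 29  (first piece 1, then net[4]=29)
net[6] = 42  (first piece 2, then net[4]=29)
One optimal plan: pieces 2 + 2 + 2 (2 cuts) → ¢48 − ¢6 = ¢42.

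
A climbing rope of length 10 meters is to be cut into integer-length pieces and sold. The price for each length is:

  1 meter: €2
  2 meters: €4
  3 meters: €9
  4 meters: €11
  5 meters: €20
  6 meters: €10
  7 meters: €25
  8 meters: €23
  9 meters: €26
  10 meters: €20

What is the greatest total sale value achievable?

Build v[k] bottom-up: v[k] = max over allowed piece i of (p[i] + v[k−i]).
v[1] = 2
v[2] = max(2+2, 4+0) = 4
v[3] = max(2+4, 4+2, 9+0) = 9
v[4] = max(2+9, 4+4, 9+2, 11+0) = 11
v[5] = max(2+11, 4+9, 9+4, 11+2, 20+0) = 20
v[6] = max(2+20, 4+11, 9+9, 11+4, 20+2, 10+0) = 22
v[7] = max(2+22, 4+20, 9+11, …, 10+2, 25+0) = 25
v[8] = max(2+25, 4+22, 9+20, …, 25+2, 23+0) = 29
v[9] = max(2+29, 4+25, 9+22, …, 23+2, 26+0) = 31
v[10] = max(2+31, 4+29, 9+25, …, 26+2, 20+0) = 40
One optimal cutting: 5 + 5 → €20 + €20 = €40.

40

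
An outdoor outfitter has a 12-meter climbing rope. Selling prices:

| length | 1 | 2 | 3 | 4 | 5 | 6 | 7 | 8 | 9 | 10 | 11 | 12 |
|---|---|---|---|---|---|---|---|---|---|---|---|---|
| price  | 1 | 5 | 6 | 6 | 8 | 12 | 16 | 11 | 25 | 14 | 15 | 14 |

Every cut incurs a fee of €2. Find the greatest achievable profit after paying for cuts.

29

Let r[k] be the best obtainable value from length k. For each k, try every first piece i and keep the best of price[i] + r[k−i] minus the 2 cut fee when i<k.
r[1] = 1
r[2] = max(1+1-2, 5+0) = 5
r[3] = max(1+5-2, 5+1-2, 6+0) = 6
r[4] = max(1+6-2, 5+5-2, 6+1-2, 6+0) = 8
r[5] = max(1+8-2, 5+6-2, 6+5-2, 6+1-2, 8+0) = 9
r[6] = max(1+9-2, 5+8-2, 6+6-2, 6+5-2, 8+1-2, 12+0) = 12
r[7] = max(1+12-2, 5+9-2, 6+8-2, …, 12+1-2, 16+0) = 16
r[8] = max(1+16-2, 5+12-2, 6+9-2, …, 16+1-2, 11+0) = 15
r[9] = max(1+15-2, 5+16-2, 6+12-2, …, 11+1-2, 25+0) = 25
r[10] = max(1+25-2, 5+15-2, 6+16-2, …, 25+1-2, 14+0) = 24
r[11] = max(1+24-2, 5+25-2, 6+15-2, …, 14+1-2, 15+0) = 28
r[12] = max(1+28-2, 5+24-2, 6+25-2, …, 15+1-2, 14+0) = 29
One optimal plan: pieces 9 + 3 (1 cut) → €31 − €2 = €29.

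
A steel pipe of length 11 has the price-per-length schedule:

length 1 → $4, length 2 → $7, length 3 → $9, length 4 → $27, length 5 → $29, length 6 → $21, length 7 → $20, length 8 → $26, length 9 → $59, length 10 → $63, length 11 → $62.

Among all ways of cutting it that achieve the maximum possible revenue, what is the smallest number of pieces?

2

Consider every possible first cut. r[k] is the best of p[i]+r[k−i] over all sellable i≤k.
r[1] = 4
r[2] = 8  (first piece 1, then r[1]=4)
r[3] = 12  (first piece 1, then r[2]=8)
r[4] = 27
r[5] = 31  (first piece 1, then r[4]=27)
r[6] = 35  (first piece 1, then r[5]=31)
r[7] = 39  (first piece 1, then r[6]=35)
r[8] = 54  (first piece 4, then r[4]=27)
r[9] = 59
r[10] = 63  (first piece 1, then r[9]=59)
r[11] = 67  (first piece 1, then r[10]=63)
Maximum revenue is $67.
Now minimize piece count subject to staying optimal: for each k, pieces[k] = 1 + min over i with p[i]+r[k−i]=r[k] of pieces[k−i].
pieces[8] = 2
pieces[9] = 1
pieces[10] = 1
pieces[11] = 2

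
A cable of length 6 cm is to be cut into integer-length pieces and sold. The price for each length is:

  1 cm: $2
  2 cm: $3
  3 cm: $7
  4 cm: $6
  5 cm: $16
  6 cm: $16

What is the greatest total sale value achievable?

18

Consider every possible first cut. r[k] is the best of p[i]+r[k−i] over all sellable i≤k.
r[1] = 2
r[2] = max(2+2, 3+0) = 4
r[3] = max(2+4, 3+2, 7+0) = 7
r[4] = max(2+7, 3+4, 7+2, 6+0) = 9
r[5] = max(2+9, 3+7, 7+4, 6+2, 16+0) = 16
r[6] = max(2+16, 3+9, 7+7, 6+4, 16+2, 16+0) = 18
One optimal cutting: 5 + 1 → $16 + $2 = $18.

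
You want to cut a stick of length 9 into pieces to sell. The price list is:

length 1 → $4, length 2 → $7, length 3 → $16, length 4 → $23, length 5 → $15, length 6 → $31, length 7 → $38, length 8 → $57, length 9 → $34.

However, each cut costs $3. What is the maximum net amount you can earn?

Build v[k] bottom-up: v[k] = max over allowed piece i of (p[i] + v[k−i]) − 3 per cut.
v[1] = 4
v[2] = 7
v[3] = 16
v[4] = 23
v[5] = 24  (first piece 1, then v[4]=23)
v[6] = 31
v[7] = 38
v[8] = 57
v[9] = 58  (first piece 1, then v[8]=57)
One optimal plan: pieces 8 + 1 (1 cut) → $61 − $3 = $58.

58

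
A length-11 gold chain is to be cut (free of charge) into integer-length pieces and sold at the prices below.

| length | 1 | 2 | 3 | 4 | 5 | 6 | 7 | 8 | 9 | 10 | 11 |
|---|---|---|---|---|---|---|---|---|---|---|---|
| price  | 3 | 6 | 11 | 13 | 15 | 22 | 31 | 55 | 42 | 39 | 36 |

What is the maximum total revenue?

66

Consider every possible first cut. best[k] is the best of p[i]+best[k−i] over all sellable i≤k.
best[1] = 3
best[2] = max(3+3, 6+0) = 6
best[3] = max(3+6, 6+3, 11+0) = 11
best[4] = max(3+11, 6+6, 11+3, 13+0) = 14
best[5] = max(3+14, 6+11, 11+6, 13+3, 15+0) = 17
best[6] = max(3+17, 6+14, 11+11, 13+6, 15+3, 22+0) = 22
best[7] = max(3+22, 6+17, 11+14, …, 22+3, 31+0) = 31
best[8] = max(3+31, 6+22, 11+17, …, 31+3, 55+0) = 55
best[9] = max(3+55, 6+31, 11+22, …, 55+3, 42+0) = 58
best[10] = max(3+58, 6+55, 11+31, …, 42+3, 39+0) = 61
best[11] = max(3+61, 6+58, 11+55, …, 39+3, 36+0) = 66
One optimal cutting: 8 + 3 → $55 + $11 = $66.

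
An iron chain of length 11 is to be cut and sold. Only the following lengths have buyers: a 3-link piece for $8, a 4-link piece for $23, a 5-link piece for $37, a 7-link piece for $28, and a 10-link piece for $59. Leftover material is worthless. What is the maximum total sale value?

Build best[k] bottom-up: best[k] = max over allowed piece i of (p[i] + best[k−i]).
best[1] = 0
best[2] = 0
best[3] = 8
best[4] = max(8+0, 23+0) = 23
best[5] = max(8+0, 23+0, 37+0) = 37
best[6] = max(8+8, 23+0, 37+0) = 37
best[7] = max(8+23, 23+8, 37+0, 28+0) = 37
best[8] = max(8+37, 23+23, 37+8, 28+0) = 46
best[9] = max(8+37, 23+37, 37+23, 28+0) = 60
best[10] = max(8+37, 23+37, 37+37, 28+8, 59+0) = 74
best[11] = max(8+46, 23+37, 37+37, 28+23, 59+0) = 74
One optimal cutting: pieces 5 + 5 with 1 link of scrap → $74.

74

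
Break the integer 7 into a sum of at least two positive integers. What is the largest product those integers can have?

12

Let f[k] be the best product for length k (with at least one cut). For each first piece i, the rest contributes max(k−i, f[k−i]).
f[2] = 1·max(1,0) = 1·1 = 1
f[3] = max(1·2, 2·1) = 2
f[4] = max(1·3, 2·2, 3·1) = 4
f[5] = max(1·4, 2·3, 3·2, 4·1) = 6
f[6] = max(1·6, 2·4, 3·3, 4·2, 5·1) = 9
f[7] = max(1·9, 2·6, 3·4, 4·3, 5·2, 6·1) = 12
One optimal split: 3 + 2 + 2; product 3·2·2 = 12.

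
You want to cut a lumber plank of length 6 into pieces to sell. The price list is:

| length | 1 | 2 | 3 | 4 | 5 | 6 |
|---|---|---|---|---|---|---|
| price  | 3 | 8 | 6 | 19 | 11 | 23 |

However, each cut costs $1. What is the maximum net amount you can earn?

Let net[k] be the best obtainable value from length k. For each k, try every first piece i and keep the best of price[i] + net[k−i] minus the 1 cut fee when i<k.
net[1] = 3
net[2] = 8
net[3] = 10  (first piece 1, then net[2]=8)
net[4] = 19
net[5] = 21  (first piece 1, then net[4]=19)
net[6] = 26  (first piece 2, then net[4]=19)
One optimal plan: pieces 4 + 2 (1 cut) → $27 − $1 = $26.

26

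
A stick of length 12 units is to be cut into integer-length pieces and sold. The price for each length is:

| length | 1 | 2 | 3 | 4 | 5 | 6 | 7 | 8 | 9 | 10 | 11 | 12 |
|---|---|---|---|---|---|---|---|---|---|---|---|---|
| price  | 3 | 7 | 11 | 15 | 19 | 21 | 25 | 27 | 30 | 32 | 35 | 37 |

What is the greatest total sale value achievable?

Let best[k] be the best obtainable value from length k. For each k, try every first piece i and keep the best of price[i] + best[k−i].
best[1] = 3
best[2] = max(3+3, 7+0) = 7
best[3] = max(3+7, 7+3, 11+0) = 11
best[4] = max(3+11, 7+7, 11+3, 15+0) = 15
best[5] = max(3+15, 7+11, 11+7, 15+3, 19+0) = 19
best[6] = max(3+19, 7+15, 11+11, 15+7, 19+3, 21+0) = 22
best[7] = max(3+22, 7+19, 11+15, …, 21+3, 25+0) = 26
best[8] = max(3+26, 7+22, 11+19, …, 25+3, 27+0) = 30
best[9] = max(3+30, 7+26, 11+22, …, 27+3, 30+0) = 34
best[10] = max(3+34, 7+30, 11+26, …, 30+3, 32+0) = 38
best[11] = max(3+38, 7+34, 11+30, …, 32+3, 35+0) = 41
best[12] = max(3+41, 7+38, 11+34, …, 35+3, 37+0) = 45
One optimal cutting: 5 + 5 + 2 → $19 + $19 + $7 = $45.

45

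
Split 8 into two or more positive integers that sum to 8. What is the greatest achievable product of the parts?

Fill m[k] for k=2..8: at each k try every first piece i and multiply by the better of (k−i) uncut or m[k−i].
m[2] = 1*max(1,0) = 1*1 = 1
m[3] = 1*max(2,1) = 1*2 = 2
m[4] = 2*max(2,1) = 2*2 = 4
m[5] = 2*max(3,2) = 2*3 = 6
m[6] = 3*max(3,2) = 3*3 = 9
m[7] = 2*max(5,6) = 2*6 = 12
m[8] = 2*max(6,9) = 2*9 = 18
One optimal split: 3 + 3 + 2; product 3*3*2 = 18.

18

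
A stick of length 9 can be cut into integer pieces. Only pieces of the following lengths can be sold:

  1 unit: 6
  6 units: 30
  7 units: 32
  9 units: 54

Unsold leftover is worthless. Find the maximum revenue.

Build best[k] bottom-up: best[k] = max over allowed piece i of (p[i] + best[k−i]).
best[1] = 6
best[2] = 12  (first piece 1, then best[1]=6)
best[3] = 18  (first piece 1, then best[2]=12)
best[4] = 24  (first piece 1, then best[3]=18)
best[5] = 30  (first piece 1, then best[4]=24)
best[6] = max(6+30, 30+0) = 36
best[7] = max(6+36, 30+6, 32+0) = 42
best[8] = max(6+42, 30+12, 32+6) = 48
best[9] = max(6+48, 30+18, 32+12, 54+0) = 54
One optimal cutting: 1 + 1 + 1 + 1 + 1 + 1 + 1 + 1 + 1 → 54.

54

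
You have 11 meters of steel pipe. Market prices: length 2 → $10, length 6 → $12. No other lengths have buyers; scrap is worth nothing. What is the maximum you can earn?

Let r[k] be the best obtainable value from length k. For each k, try every first piece i and keep the best of price[i] + r[k−i].
r[1] = 0
r[2] = 10
r[3] = 10
r[4] = 20  (first piece 2, then r[2]=10)
r[5] = 20
r[6] = 30  (first piece 2, then r[4]=20)
r[7] = 30
r[8] = 40  (first piece 2, then r[6]=30)
r[9] = 40
r[10] = 50  (first piece 2, then r[8]=40)
r[11] = 50
One optimal cutting: pieces 2 + 2 + 2 + 2 + 2 with 1 meter of scrap → $50.

50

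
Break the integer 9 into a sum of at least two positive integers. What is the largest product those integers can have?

Fill m[k] for k=2..9: at each k try every first piece i and multiply by the better of (k−i) uncut or m[k−i].
m[2] = 1×max(1,0) = 1×1 = 1
m[3] = 1×max(2,1) = 1×2 = 2
m[4] = 2×max(2,1) = 2×2 = 4
m[5] = 2×max(3,2) = 2×3 = 6
m[6] = 3×max(3,2) = 3×3 = 9
m[7] = 2×max(5,6) = 2×6 = 12
m[8] = 2×max(6,9) = 2×9 = 18
m[9] = 3×max(6,9) = 3×9 = 27
One optimal split: 3 + 3 + 3; product 3×3×3 = 27.

27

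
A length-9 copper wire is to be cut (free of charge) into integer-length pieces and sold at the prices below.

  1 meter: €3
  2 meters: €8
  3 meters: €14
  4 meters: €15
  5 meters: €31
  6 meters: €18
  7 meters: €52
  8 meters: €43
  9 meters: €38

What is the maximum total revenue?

Build v[k] bottom-up: v[k] = max over allowed piece i of (p[i] + v[k−i]).
v[1] = 3
v[2] = max(3+3, 8+0) = 8
v[3] = max(3+8, 8+3, 14+0) = 14
v[4] = max(3+14, 8+8, 14+3, 15+0) = 17
v[5] = max(3+17, 8+14, 14+8, 15+3, 31+0) = 31
v[6] = max(3+31, 8+17, 14+14, 15+8, 31+3, 18+0) = 34
v[7] = max(3+34, 8+31, 14+17, …, 18+3, 52+0) = 52
v[8] = max(3+52, 8+34, 14+31, …, 52+3, 43+0) = 55
v[9] = max(3+55, 8+52, 14+34, …, 43+3, 38+0) = 60
One optimal cutting: 7 + 2 → €52 + €8 = €60.

60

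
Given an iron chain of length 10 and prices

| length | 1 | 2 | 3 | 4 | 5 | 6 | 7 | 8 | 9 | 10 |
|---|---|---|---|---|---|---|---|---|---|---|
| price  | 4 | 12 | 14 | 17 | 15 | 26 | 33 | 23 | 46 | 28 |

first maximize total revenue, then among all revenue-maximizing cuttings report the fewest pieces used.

Build r[k] bottom-up: r[k] = max over allowed piece i of (p[i] + r[k−i]).
r[1] = 4
r[2] = max(4+4, 12+0) = 12
r[3] = max(4+12, 12+4, 14+0) = 16
r[4] = max(4+16, 12+12, 14+4, 17+0) = 24
r[5] = max(4+24, 12+16, 14+12, 17+4, 15+0) = 28
r[6] = max(4+28, 12+24, 14+16, 17+12, 15+4, 26+0) = 36
r[7] = max(4+36, 12+28, 14+24, …, 26+4, 33+0) = 40
r[8] = max(4+40, 12+36, 14+28, …, 33+4, 23+0) = 48
r[9] = max(4+48, 12+40, 14+36, …, 23+4, 46+0) = 52
r[10] = max(4+52, 12+48, 14+40, …, 46+4, 28+0) = 60
Maximum revenue is $60.
Now minimize piece count subject to staying optimal: for each k, pieces[k] = 1 + min over i with p[i]+r[k−i]=r[k] of pieces[k−i].
pieces[7] = 4
pieces[8] = 4
pieces[9] = 5
pieces[10] = 5

5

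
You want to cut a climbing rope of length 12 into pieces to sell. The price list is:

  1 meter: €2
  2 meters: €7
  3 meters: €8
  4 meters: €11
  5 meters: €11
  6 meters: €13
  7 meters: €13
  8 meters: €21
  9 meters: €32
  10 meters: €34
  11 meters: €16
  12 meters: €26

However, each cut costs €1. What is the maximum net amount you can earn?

40

Consider every possible first cut. r[k] is the best of p[i]+r[k−i] over all sellable i≤k, charging 1 whenever i<k.
r[1] = 2
r[2] = max(2+2-1, 7+0) = 7
r[3] = max(2+7-1, 7+2-1, 8+0) = 8
r[4] = max(2+8-1, 7+7-1, 8+2-1, 11+0) = 13
r[5] = max(2+13-1, 7+8-1, 8+7-1, 11+2-1, 11+0) = 14
r[6] = max(2+14-1, 7+13-1, 8+8-1, 11+7-1, 11+2-1, 13+0) = 19
r[7] = max(2+19-1, 7+14-1, 8+13-1, …, 13+2-1, 13+0) = 20
r[8] = max(2+20-1, 7+19-1, 8+14-1, …, 13+2-1, 21+0) = 25
r[9] = max(2+25-1, 7+20-1, 8+19-1, …, 21+2-1, 32+0) = 32
r[10] = max(2+32-1, 7+25-1, 8+20-1, …, 32+2-1, 34+0) = 34
r[11] = max(2+34-1, 7+32-1, 8+25-1, …, 34+2-1, 16+0) = 38
r[12] = max(2+38-1, 7+34-1, 8+32-1, …, 16+2-1, 26+0) = 40
One optimal plan: pieces 10 + 2 (1 cut) → €41 − €1 = €40.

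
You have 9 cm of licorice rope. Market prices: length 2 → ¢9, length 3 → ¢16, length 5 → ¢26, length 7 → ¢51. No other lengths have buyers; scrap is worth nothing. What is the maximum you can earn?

Let best[k] be the best obtainable value from length k. For each k, try every first piece i and keep the best of price[i] + best[k−i].
best[1] = 0
best[2] = 9
best[3] = 16
best[4] = 18  (first piece 2, then best[2]=9)
best[5] = 26
best[6] = 32  (first piece 3, then best[3]=16)
best[7] = 51
best[8] = 51
best[9] = 60  (first piece 2, then best[7]=51)
One optimal cutting: 7 + 2 → ¢60.

60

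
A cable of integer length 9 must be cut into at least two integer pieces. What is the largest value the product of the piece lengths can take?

Fill f[k] for k=2..9: at each k try every first piece i and multiply by the better of (k−i) uncut or f[k−i].
f[2] = 1·max(1,0) = 1·1 = 1
f[3] = max(1·2, 2·1) = 2
f[4] = max(1·3, 2·2, 3·1) = 4
f[5] = max(1·4, 2·3, 3·2, 4·1) = 6
f[6] = max(1·6, 2·4, 3·3, 4·2, 5·1) = 9
f[7] = max(1·9, 2·6, 3·4, 4·3, 5·2, 6·1) = 12
f[8] = max(1·12, 2·9, 3·6, …, 6·2, 7·1) = 18
f[9] = max(1·18, 2·12, 3·9, …, 7·2, 8·1) = 27
One optimal split: 3 + 3 + 3; product 3·3·3 = 27.

27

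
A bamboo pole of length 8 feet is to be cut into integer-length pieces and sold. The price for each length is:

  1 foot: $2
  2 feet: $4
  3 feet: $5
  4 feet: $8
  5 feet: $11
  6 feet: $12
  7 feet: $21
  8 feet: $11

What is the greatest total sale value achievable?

23

Consider every possible first cut. r[k] is the best of p[i]+r[k−i] over all sellable i≤k.
r[1] = 2
r[2] = 4  (first piece 1, then r[1]=2)
r[3] = 6  (first piece 1, then r[2]=4)
r[4] = 8  (first piece 1, then r[3]=6)
r[5] = 11
r[6] = 13  (first piece 1, then r[5]=11)
r[7] = 21
r[8] = 23  (first piece 1, then r[7]=21)
One optimal cutting: 7 + 1 → $21 + $2 = $23.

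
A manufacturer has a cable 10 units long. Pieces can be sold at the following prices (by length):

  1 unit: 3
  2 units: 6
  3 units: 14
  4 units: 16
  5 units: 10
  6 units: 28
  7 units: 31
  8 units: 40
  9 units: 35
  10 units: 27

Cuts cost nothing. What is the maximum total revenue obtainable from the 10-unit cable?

Build best[k] bottom-up: best[k] = max over allowed piece i of (p[i] + best[k−i]).
best[1] = 3
best[2] = 6  (first piece 1, then best[1]=3)
best[3] = 14
best[4] = 17  (first piece 1, then best[3]=14)
best[5] = 20  (first piece 1, then best[4]=17)
best[6] = 28  (first piece 3, then best[3]=14)
best[7] = 31  (first piece 1, then best[6]=28)
best[8] = 40
best[9] = 43  (first piece 1, then best[8]=40)
best[10] = 46  (first piece 1, then best[9]=43)
One optimal cutting: 8 + 1 + 1 → 40 + 3 + 3 = 46.

46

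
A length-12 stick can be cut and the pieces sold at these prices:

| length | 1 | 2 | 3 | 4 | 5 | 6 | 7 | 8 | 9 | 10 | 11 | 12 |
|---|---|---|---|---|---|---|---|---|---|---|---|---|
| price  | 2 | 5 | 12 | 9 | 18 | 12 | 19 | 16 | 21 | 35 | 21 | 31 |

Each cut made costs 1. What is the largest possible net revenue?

Let r[k] be the best obtainable value from length k. For each k, try every first piece i and keep the best of price[i] + r[k−i] minus the 1 cut fee when i<k.
r[1] = 2
r[2] = 5
r[3] = 12
r[4] = 13  (first piece 1, then r[3]=12)
r[5] = 18
r[6] = 23  (first piece 3, then r[3]=12)
r[7] = 24  (first piece 1, then r[6]=23)
r[8] = 29  (first piece 3, then r[5]=18)
r[9] = 34  (first piece 3, then r[6]=23)
r[10] = 35  (first piece 1, then r[9]=34)
r[11] = 40  (first piece 3, then r[8]=29)
r[12] = 45  (first piece 3, then r[9]=34)
One optimal plan: pieces 3 + 3 + 3 + 3 (3 cuts) → 48 − 3 = 45.

45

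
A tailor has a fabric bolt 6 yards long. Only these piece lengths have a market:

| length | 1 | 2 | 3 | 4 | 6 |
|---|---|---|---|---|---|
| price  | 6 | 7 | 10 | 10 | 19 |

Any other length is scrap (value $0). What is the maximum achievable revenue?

36

Consider every possible first cut. r[k] is the best of p[i]+r[k−i] over all sellable i≤k.
r[1] = 6
r[2] = 12  (first piece 1, then r[1]=6)
r[3] = 18  (first piece 1, then r[2]=12)
r[4] = 24  (first piece 1, then r[3]=18)
r[5] = 30  (first piece 1, then r[4]=24)
r[6] = 36  (first piece 1, then r[5]=30)
One optimal cutting: 1 + 1 + 1 + 1 + 1 + 1 → $36.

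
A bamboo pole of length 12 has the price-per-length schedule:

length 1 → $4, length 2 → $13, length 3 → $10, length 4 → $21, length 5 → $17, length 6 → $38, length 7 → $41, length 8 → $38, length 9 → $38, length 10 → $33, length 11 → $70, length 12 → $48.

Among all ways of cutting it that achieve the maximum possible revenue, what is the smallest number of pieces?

Let r[k] be the best obtainable value from length k. For each k, try every first piece i and keep the best of price[i] + r[k−i].
r[1] = 4
r[2] = max(4+4, 13+0) = 13
r[3] = max(4+13, 13+4, 10+0) = 17
r[4] = max(4+17, 13+13, 10+4, 21+0) = 26
r[5] = max(4+26, 13+17, 10+13, 21+4, 17+0) = 30
r[6] = max(4+30, 13+26, 10+17, 21+13, 17+4, 38+0) = 39
r[7] = max(4+39, 13+30, 10+26, …, 38+4, 41+0) = 43
r[8] = max(4+43, 13+39, 10+30, …, 41+4, 38+0) = 52
r[9] = max(4+52, 13+43, 10+39, …, 38+4, 38+0) = 56
r[10] = max(4+56, 13+52, 10+43, …, 38+4, 33+0) = 65
r[11] = max(4+65, 13+56, 10+52, …, 33+4, 70+0) = 70
r[12] = max(4+70, 13+65, 10+56, …, 70+4, 48+0) = 78
Maximum revenue is $78.
Now minimize piece count subject to staying optimal: for each k, pieces[k] = 1 + min over i with p[i]+r[k−i]=r[k] of pieces[k−i].
pieces[9] = 5
pieces[10] = 5
pieces[11] = 1
pieces[12] = 6

6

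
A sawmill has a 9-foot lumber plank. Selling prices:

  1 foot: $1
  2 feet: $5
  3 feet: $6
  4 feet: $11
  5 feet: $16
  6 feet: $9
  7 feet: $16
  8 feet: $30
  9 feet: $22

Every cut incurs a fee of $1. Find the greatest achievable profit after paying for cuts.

30

Let r[k] be the best obtainable value from length k. For each k, try every first piece i and keep the best of price[i] + r[k−i] minus the 1 cut fee when i<k.
r[1] = 1
r[2] = max(1+1-1, 5+0) = 5
r[3] = max(1+5-1, 5+1-1, 6+0) = 6
r[4] = max(1+6-1, 5+5-1, 6+1-1, 11+0) = 11
r[5] = max(1+11-1, 5+6-1, 6+5-1, 11+1-1, 16+0) = 16
r[6] = max(1+16-1, 5+11-1, 6+6-1, 11+5-1, 16+1-1, 9+0) = 16
r[7] = max(1+16-1, 5+16-1, 6+11-1, …, 9+1-1, 16+0) = 20
r[8] = max(1+20-1, 5+16-1, 6+16-1, …, 16+1-1, 30+0) = 30
r[9] = max(1+30-1, 5+20-1, 6+16-1, …, 30+1-1, 22+0) = 30
One optimal plan: pieces 8 + 1 (1 cut) → $31 − $1 = $30.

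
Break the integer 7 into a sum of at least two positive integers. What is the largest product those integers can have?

Let g[k] be the best product for length k (with at least one cut). For each first piece i, the rest contributes max(k−i, g[k−i]).
g[2] = 1·max(1,0) = 1·1 = 1
g[3] = 1·max(2,1) = 1·2 = 2
g[4] = 2·max(2,1) = 2·2 = 4
g[5] = 2·max(3,2) = 2·3 = 6
g[6] = 3·max(3,2) = 3·3 = 9
g[7] = 2·max(5,6) = 2·6 = 12
One optimal split: 3 + 2 + 2; product 3·2·2 = 12.

12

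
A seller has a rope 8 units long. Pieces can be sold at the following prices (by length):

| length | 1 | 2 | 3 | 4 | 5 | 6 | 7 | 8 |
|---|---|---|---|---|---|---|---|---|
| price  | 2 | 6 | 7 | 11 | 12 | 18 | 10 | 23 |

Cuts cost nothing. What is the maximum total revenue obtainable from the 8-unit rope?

Build R[k] bottom-up: R[k] = max over allowed piece i of (p[i] + R[k−i]).
R[1] = 2
R[2] = max(2+2, 6+0) = 6
R[3] = max(2+6, 6+2, 7+0) = 8
R[4] = max(2+8, 6+6, 7+2, 11+0) = 12
R[5] = max(2+12, 6+8, 7+6, 11+2, 12+0) = 14
R[6] = max(2+14, 6+12, 7+8, 11+6, 12+2, 18+0) = 18
R[7] = max(2+18, 6+14, 7+12, …, 18+2, 10+0) = 20
R[8] = max(2+20, 6+18, 7+14, …, 10+2, 23+0) = 24
One optimal cutting: 2 + 2 + 2 + 2 → 6 + 6 + 6 + 6 = 24.

24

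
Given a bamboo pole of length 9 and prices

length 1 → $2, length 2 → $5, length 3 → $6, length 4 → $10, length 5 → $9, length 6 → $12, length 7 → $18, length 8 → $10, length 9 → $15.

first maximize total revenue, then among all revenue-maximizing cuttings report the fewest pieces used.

Build r[k] bottom-up: r[k] = max over allowed piece i of (p[i] + r[k−i]).
r[1] = 2
r[2] = 5
r[3] = 7  (first piece 1, then r[2]=5)
r[4] = 10  (first piece 2, then r[2]=5)
r[5] = 12  (first piece 1, then r[4]=10)
r[6] = 15  (first piece 2, then r[4]=10)
r[7] = 18
r[8] = 20  (first piece 1, then r[7]=18)
r[9] = 23  (first piece 2, then r[7]=18)
Maximum revenue is $23.
Now minimize piece count subject to staying optimal: for each k, pieces[k] = 1 + min over i with p[i]+r[k−i]=r[k] of pieces[k−i].
pieces[6] = 2
pieces[7] = 1
pieces[8] = 2
pieces[9] = 2

2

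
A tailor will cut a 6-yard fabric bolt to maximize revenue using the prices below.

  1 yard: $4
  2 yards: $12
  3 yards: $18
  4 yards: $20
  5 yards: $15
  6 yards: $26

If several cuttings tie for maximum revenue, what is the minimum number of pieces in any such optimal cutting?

2

Consider every possible first cut. r[k] is the best of p[i]+r[k−i] over all sellable i≤k.
r[1] = 4
r[2] = 12
r[3] = 18
r[4] = 24  (first piece 2, then r[2]=12)
r[5] = 30  (first piece 2, then r[3]=18)
r[6] = 36  (first piece 2, then r[4]=24)
Maximum revenue is $36.
Now minimize piece count subject to staying optimal: for each k, pieces[k] = 1 + min over i with p[i]+r[k−i]=r[k] of pieces[k−i].
pieces[3] = 1
pieces[4] = 2
pieces[5] = 2
pieces[6] = 2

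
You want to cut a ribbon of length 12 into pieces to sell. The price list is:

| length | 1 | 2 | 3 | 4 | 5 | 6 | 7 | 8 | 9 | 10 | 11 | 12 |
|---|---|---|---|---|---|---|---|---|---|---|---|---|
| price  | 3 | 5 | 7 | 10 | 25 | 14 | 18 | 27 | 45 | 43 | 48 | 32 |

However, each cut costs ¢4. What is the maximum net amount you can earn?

Consider every possible first cut. r[k] is the best of p[i]+r[k−i] over all sellable i≤k, charging 4 whenever i<k.
r[1] = 3
r[2] = max(3+3-4, 5+0) = 5
r[3] = max(3+5-4, 5+3-4, 7+0) = 7
r[4] = max(3+7-4, 5+5-4, 7+3-4, 10+0) = 10
r[5] = max(3+10-4, 5+7-4, 7+5-4, 10+3-4, 25+0) = 25
r[6] = max(3+25-4, 5+10-4, 7+7-4, 10+5-4, 25+3-4, 14+0) = 24
r[7] = max(3+24-4, 5+25-4, 7+10-4, …, 14+3-4, 18+0) = 26
r[8] = max(3+26-4, 5+24-4, 7+25-4, …, 18+3-4, 27+0) = 28
r[9] = max(3+28-4, 5+26-4, 7+24-4, …, 27+3-4, 45+0) = 45
r[10] = max(3+45-4, 5+28-4, 7+26-4, …, 45+3-4, 43+0) = 46
r[11] = max(3+46-4, 5+45-4, 7+28-4, …, 43+3-4, 48+0) = 48
r[12] = max(3+48-4, 5+46-4, 7+45-4, …, 48+3-4, 32+0) = 48
One optimal plan: pieces 9 + 3 (1 cut) → ¢52 − ¢4 = ¢48.

48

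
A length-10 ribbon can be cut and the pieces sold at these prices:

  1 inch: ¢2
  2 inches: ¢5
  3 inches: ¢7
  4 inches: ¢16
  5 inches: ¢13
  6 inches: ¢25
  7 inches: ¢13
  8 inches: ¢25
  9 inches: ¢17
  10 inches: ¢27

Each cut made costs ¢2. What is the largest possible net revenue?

39

Build v[k] bottom-up: v[k] = max over allowed piece i of (p[i] + v[k−i]) − 2 per cut.
v[1] = 2
v[2] = 5
v[3] = 7
v[4] = 16
v[5] = 16  (first piece 1, then v[4]=16)
v[6] = 25
v[7] = 25  (first piece 1, then v[6]=25)
v[8] = 30  (first piece 4, then v[4]=16)
v[9] = 30  (first piece 1, then v[8]=30)
v[10] = 39  (first piece 4, then v[6]=25)
One optimal plan: pieces 6 + 4 (1 cut) → ¢41 − ¢2 = ¢39.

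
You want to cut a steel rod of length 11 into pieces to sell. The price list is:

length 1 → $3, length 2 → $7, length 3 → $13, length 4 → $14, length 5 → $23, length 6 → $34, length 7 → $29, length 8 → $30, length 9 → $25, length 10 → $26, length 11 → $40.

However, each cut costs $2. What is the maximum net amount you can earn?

55

Build net[k] bottom-up: net[k] = max over allowed piece i of (p[i] + net[k−i]) − 2 per cut.
net[1] = 3
net[2] = 7
net[3] = 13
net[4] = 14  (first piece 1, then net[3]=13)
net[5] = 23
net[6] = 34
net[7] = 35  (first piece 1, then net[6]=34)
net[8] = 39  (first piece 2, then net[6]=34)
net[9] = 45  (first piece 3, then net[6]=34)
net[10] = 46  (first piece 1, then net[9]=45)
net[11] = 55  (first piece 5, then net[6]=34)
One optimal plan: pieces 6 + 5 (1 cut) → $57 − $2 = $55.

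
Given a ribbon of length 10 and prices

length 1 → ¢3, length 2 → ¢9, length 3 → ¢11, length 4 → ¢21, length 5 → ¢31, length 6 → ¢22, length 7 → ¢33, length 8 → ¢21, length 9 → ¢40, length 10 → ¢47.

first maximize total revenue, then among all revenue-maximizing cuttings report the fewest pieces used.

Build r[k] bottom-up: r[k] = max over allowed piece i of (p[i] + r[k−i]).
r[1] = 3
r[2] = max(3+3, 9+0) = 9
r[3] = max(3+9, 9+3, 11+0) = 12
r[4] = max(3+12, 9+9, 11+3, 21+0) = 21
r[5] = max(3+21, 9+12, 11+9, 21+3, 31+0) = 31
r[6] = max(3+31, 9+21, 11+12, 21+9, 31+3, 22+0) = 34
r[7] = max(3+34, 9+31, 11+21, …, 22+3, 33+0) = 40
r[8] = max(3+40, 9+34, 11+31, …, 33+3, 21+0) = 43
r[9] = max(3+43, 9+40, 11+34, …, 21+3, 40+0) = 52
r[10] = max(3+52, 9+43, 11+40, …, 40+3, 47+0) = 62
Maximum revenue is ¢62.
Now minimize piece count subject to staying optimal: for each k, pieces[k] = 1 + min over i with p[i]+r[k−i]=r[k] of pieces[k−i].
pieces[7] = 2
pieces[8] = 3
pieces[9] = 2
pieces[10] = 2

2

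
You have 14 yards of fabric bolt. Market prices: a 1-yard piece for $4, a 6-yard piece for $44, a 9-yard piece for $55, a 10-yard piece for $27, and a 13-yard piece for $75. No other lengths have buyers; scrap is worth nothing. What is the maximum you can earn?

Build best[k] bottom-up: best[k] = max over allowed piece i of (p[i] + best[k−i]).
best[1] = 4
best[2] = 8  (first piece 1, then best[1]=4)
best[3] = 12  (first piece 1, then best[2]=8)
best[4] = 16  (first piece 1, then best[3]=12)
best[5] = 20  (first piece 1, then best[4]=16)
best[6] = 44
best[7] = 48  (first piece 1, then best[6]=44)
best[8] = 52  (first piece 1, then best[7]=48)
best[9] = 56  (first piece 1, then best[8]=52)
best[10] = 60  (first piece 1, then best[9]=56)
best[11] = 64  (first piece 1, then best[10]=60)
best[12] = 88  (first piece 6, then best[6]=44)
best[13] = 92  (first piece 1, then best[12]=88)
best[14] = 96  (first piece 1, then best[13]=92)
One optimal cutting: 6 + 6 + 1 + 1 → $96.

96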